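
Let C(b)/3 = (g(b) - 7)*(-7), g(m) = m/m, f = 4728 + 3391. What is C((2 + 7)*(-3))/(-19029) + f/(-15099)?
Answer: -52132975/95772957 ≈ -0.54434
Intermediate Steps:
f = 8119
g(m) = 1
C(b) = 126 (C(b) = 3*((1 - 7)*(-7)) = 3*(-6*(-7)) = 3*42 = 126)
C((2 + 7)*(-3))/(-19029) + f/(-15099) = 126/(-19029) + 8119/(-15099) = 126*(-1/19029) + 8119*(-1/15099) = -42/6343 - 8119/15099 = -52132975/95772957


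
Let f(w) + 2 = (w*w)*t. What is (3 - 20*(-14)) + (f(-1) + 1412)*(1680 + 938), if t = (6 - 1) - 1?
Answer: 3702135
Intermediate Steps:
t = 4 (t = 5 - 1 = 4)
f(w) = -2 + 4*w**2 (f(w) = -2 + (w*w)*4 = -2 + w**2*4 = -2 + 4*w**2)
(3 - 20*(-14)) + (f(-1) + 1412)*(1680 + 938) = (3 - 20*(-14)) + ((-2 + 4*(-1)**2) + 1412)*(1680 + 938) = (3 + 280) + ((-2 + 4*1) + 1412)*2618 = 283 + ((-2 + 4) + 1412)*2618 = 283 + (2 + 1412)*2618 = 283 + 1414*2618 = 283 + 3701852 = 3702135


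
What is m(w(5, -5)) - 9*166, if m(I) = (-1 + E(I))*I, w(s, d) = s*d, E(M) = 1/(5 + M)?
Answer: -5871/4 ≈ -1467.8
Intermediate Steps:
w(s, d) = d*s
m(I) = I*(-1 + 1/(5 + I)) (m(I) = (-1 + 1/(5 + I))*I = I*(-1 + 1/(5 + I)))
m(w(5, -5)) - 9*166 = -(-5*5)*(4 - 5*5)/(5 - 5*5) - 9*166 = -1*(-25)*(4 - 25)/(5 - 25) - 1494 = -1*(-25)*(-21)/(-20) - 1494 = -1*(-25)*(-1/20)*(-21) - 1494 = 105/4 - 1494 = -5871/4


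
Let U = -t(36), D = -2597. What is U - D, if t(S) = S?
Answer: 2561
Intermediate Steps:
U = -36 (U = -1*36 = -36)
U - D = -36 - 1*(-2597) = -36 + 2597 = 2561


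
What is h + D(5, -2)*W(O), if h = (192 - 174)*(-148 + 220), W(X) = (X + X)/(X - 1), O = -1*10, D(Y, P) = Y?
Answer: 14356/11 ≈ 1305.1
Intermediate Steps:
O = -10
W(X) = 2*X/(-1 + X) (W(X) = (2*X)/(-1 + X) = 2*X/(-1 + X))
h = 1296 (h = 18*72 = 1296)
h + D(5, -2)*W(O) = 1296 + 5*(2*(-10)/(-1 - 10)) = 1296 + 5*(2*(-10)/(-11)) = 1296 + 5*(2*(-10)*(-1/11)) = 1296 + 5*(20/11) = 1296 + 100/11 = 14356/11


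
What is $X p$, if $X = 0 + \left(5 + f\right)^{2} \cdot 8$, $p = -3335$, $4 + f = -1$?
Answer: $0$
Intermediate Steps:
$f = -5$ ($f = -4 - 1 = -5$)
$X = 0$ ($X = 0 + \left(5 - 5\right)^{2} \cdot 8 = 0 + 0^{2} \cdot 8 = 0 + 0 \cdot 8 = 0 + 0 = 0$)
$X p = 0 \left(-3335\right) = 0$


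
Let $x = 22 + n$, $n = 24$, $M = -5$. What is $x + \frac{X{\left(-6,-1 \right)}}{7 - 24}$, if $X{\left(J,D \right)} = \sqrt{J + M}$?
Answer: $46 - \frac{i \sqrt{11}}{17} \approx 46.0 - 0.1951 i$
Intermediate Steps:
$X{\left(J,D \right)} = \sqrt{-5 + J}$ ($X{\left(J,D \right)} = \sqrt{J - 5} = \sqrt{-5 + J}$)
$x = 46$ ($x = 22 + 24 = 46$)
$x + \frac{X{\left(-6,-1 \right)}}{7 - 24} = 46 + \frac{\sqrt{-5 - 6}}{7 - 24} = 46 + \frac{\sqrt{-11}}{-17} = 46 - \frac{i \sqrt{11}}{17}$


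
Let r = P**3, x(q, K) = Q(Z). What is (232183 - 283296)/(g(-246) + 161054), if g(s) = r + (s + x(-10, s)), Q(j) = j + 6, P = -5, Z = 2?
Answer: -51113/160691 ≈ -0.31808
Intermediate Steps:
Q(j) = 6 + j
x(q, K) = 8 (x(q, K) = 6 + 2 = 8)
r = -125 (r = (-5)**3 = -125)
g(s) = -117 + s (g(s) = -125 + (s + 8) = -125 + (8 + s) = -117 + s)
(232183 - 283296)/(g(-246) + 161054) = (232183 - 283296)/((-117 - 246) + 161054) = -51113/(-363 + 161054) = -51113/160691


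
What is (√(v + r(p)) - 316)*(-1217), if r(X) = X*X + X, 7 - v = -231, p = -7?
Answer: 384572 - 2434*√70 ≈ 3.6421e+5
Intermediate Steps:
v = 238 (v = 7 - 1*(-231) = 7 + 231 = 238)
r(X) = X + X² (r(X) = X² + X = X + X²)
(√(v + r(p)) - 316)*(-1217) = (√(238 - 7*(1 - 7)) - 316)*(-1217) = (√(238 - 7*(-6)) - 316)*(-1217) = (√(238 + 42) - 316)*(-1217) = (√280 - 316)*(-1217) = (2*√70 - 316)*(-1217) = (-316 + 2*√70)*(-1217) = 384572 - 2434*√70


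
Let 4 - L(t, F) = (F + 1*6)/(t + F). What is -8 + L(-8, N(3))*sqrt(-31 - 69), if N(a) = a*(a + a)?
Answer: -8 + 16*I ≈ -8.0 + 16.0*I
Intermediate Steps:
N(a) = 2*a**2 (N(a) = a*(2*a) = 2*a**2)
L(t, F) = 4 - (6 + F)/(F + t) (L(t, F) = 4 - (F + 1*6)/(t + F) = 4 - (F + 6)/(F + t) = 4 - (6 + F)/(F + t))
-8 + L(-8, N(3))*sqrt(-31 - 69) = -8 + ((-6 + 3*(2*3**2) + 4*(-8))/(2*3**2 - 8))*sqrt(-31 - 69) = -8 + ((-6 + 3*(2*9) - 32)/(2*9 - 8))*sqrt(-100) = -8 + ((-6 + 3*18 - 32)/(18 - 8))*(10*I) = -8 + ((-6 + 54 - 32)/10)*(10*I) = -8 + ((1/10)*16)*(10*I) = -8 + 8*(10*I)/5 = -8 + 16*I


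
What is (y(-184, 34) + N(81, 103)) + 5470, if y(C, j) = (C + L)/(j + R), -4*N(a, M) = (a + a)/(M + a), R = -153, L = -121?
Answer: 239644841/43792 ≈ 5472.3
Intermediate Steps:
N(a, M) = -a/(2*(M + a)) (N(a, M) = -(a + a)/(4*(M + a)) = -2*a/(4*(M + a)) = -a/(2*(M + a)))
y(C, j) = (-121 + C)/(-153 + j) (y(C, j) = (C - 121)/(j - 153) = (-121 + C)/(-153 + j))
(y(-184, 34) + N(81, 103)) + 5470 = ((-121 - 184)/(-153 + 34) - 1*81/(2*103 + 2*81)) + 5470 = (-305/(-119) - 1*81/(206 + 162)) + 5470 = (-1/119*(-305) - 1*81/368) + 5470 = (305/119 - 1*81*1/368) + 5470 = (305/119 - 81/368) + 5470 = 102601/43792 + 5470 = 239644841/43792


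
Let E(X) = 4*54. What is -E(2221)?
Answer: -216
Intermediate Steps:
E(X) = 216
-E(2221) = -1*216 = -216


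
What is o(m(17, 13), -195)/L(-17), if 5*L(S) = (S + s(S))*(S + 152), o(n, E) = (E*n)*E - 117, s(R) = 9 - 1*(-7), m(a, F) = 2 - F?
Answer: 15496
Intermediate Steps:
s(R) = 16 (s(R) = 9 + 7 = 16)
o(n, E) = -117 + n*E² (o(n, E) = n*E² - 117 = -117 + n*E²)
L(S) = (16 + S)*(152 + S)/5 (L(S) = ((S + 16)*(S + 152))/5 = ((16 + S)*(152 + S))/5 = (16 + S)*(152 + S)/5)
o(m(17, 13), -195)/L(-17) = (-117 + (2 - 1*13)*(-195)²)/(2432/5 + (⅕)*(-17)² + (168/5)*(-17)) = (-117 + (2 - 13)*38025)/(2432/5 + (⅕)*289 - 2856/5) = (-117 - 11*38025)/(2432/5 + 289/5 - 2856/5) = (-117 - 418275)/(-27) = -418392*(-1/27) = 15496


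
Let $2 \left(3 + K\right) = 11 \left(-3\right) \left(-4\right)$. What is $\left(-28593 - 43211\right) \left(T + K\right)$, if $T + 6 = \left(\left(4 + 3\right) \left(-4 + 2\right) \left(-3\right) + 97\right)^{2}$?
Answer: $-1391417912$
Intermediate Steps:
$K = 63$ ($K = -3 + \frac{11 \left(-3\right) \left(-4\right)}{2} = -3 + \frac{\left(-33\right) \left(-4\right)}{2} = -3 + \frac{1}{2} \cdot 132 = -3 + 66 = 63$)
$T = 19315$ ($T = -6 + \left(\left(4 + 3\right) \left(-4 + 2\right) \left(-3\right) + 97\right)^{2} = -6 + \left(7 \left(\left(-2\right) \left(-3\right)\right) + 97\right)^{2} = -6 + \left(7 \cdot 6 + 97\right)^{2} = -6 + \left(42 + 97\right)^{2} = -6 + 139^{2} = -6 + 19321 = 19315$)
$\left(-28593 - 43211\right) \left(T + K\right) = \left(-28593 - 43211\right) \left(19315 + 63\right) = \left(-71804\right) 19378 = -1391417912$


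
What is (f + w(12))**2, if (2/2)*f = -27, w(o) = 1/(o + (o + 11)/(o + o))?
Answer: 70107129/96721 ≈ 724.84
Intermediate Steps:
w(o) = 1/(o + (11 + o)/(2*o)) (w(o) = 1/(o + (11 + o)/((2*o))) = 1/(o + (11 + o)*(1/(2*o))) = 1/(o + (11 + o)/(2*o)))
f = -27
(f + w(12))**2 = (-27 + 2*12/(11 + 12 + 2*12**2))**2 = (-27 + 2*12/(11 + 12 + 2*144))**2 = (-27 + 2*12/(11 + 12 + 288))**2 = (-27 + 2*12/311)**2 = (-27 + 2*12*(1/311))**2 = (-27 + 24/311)**2 = (-8373/311)**2 = 70107129/96721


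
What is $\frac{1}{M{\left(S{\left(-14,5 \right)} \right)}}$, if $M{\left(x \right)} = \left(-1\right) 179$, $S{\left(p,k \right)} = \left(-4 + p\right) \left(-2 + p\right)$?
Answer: $- \frac{1}{179} \approx -0.0055866$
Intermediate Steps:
$M{\left(x \right)} = -179$
$\frac{1}{M{\left(S{\left(-14,5 \right)} \right)}} = \frac{1}{-179} = - \frac{1}{179}$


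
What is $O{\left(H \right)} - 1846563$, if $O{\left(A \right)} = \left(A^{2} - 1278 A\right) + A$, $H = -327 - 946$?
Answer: $1399587$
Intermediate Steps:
$H = -1273$ ($H = -327 - 946 = -1273$)
$O{\left(A \right)} = A^{2} - 1277 A$
$O{\left(H \right)} - 1846563 = - 1273 \left(-1277 - 1273\right) - 1846563 = \left(-1273\right) \left(-2550\right) - 1846563 = 3246150 - 1846563 = 1399587$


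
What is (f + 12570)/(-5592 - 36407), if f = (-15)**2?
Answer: -12795/41999 ≈ -0.30465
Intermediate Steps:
f = 225
(f + 12570)/(-5592 - 36407) = (225 + 12570)/(-5592 - 36407) = 12795/(-41999) = 12795*(-1/41999) = -12795/41999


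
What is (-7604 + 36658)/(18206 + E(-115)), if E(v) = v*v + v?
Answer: 14527/15658 ≈ 0.92777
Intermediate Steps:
E(v) = v + v² (E(v) = v² + v = v + v²)
(-7604 + 36658)/(18206 + E(-115)) = (-7604 + 36658)/(18206 - 115*(1 - 115)) = 29054/(18206 - 115*(-114)) = 29054/(18206 + 13110) = 29054/31316 = 29054*(1/31316) = 14527/15658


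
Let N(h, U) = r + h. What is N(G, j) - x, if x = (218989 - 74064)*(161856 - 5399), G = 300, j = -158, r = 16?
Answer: -22674530409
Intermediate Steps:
N(h, U) = 16 + h
x = 22674530725 (x = 144925*156457 = 22674530725)
N(G, j) - x = (16 + 300) - 1*22674530725 = 316 - 22674530725 = -22674530409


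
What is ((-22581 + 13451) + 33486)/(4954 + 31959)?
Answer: 24356/36913 ≈ 0.65982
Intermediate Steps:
((-22581 + 13451) + 33486)/(4954 + 31959) = (-9130 + 33486)/36913 = 24356*(1/36913) = 24356/36913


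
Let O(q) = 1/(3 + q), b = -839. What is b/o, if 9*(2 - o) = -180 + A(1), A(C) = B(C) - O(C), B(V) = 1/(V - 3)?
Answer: -10068/265 ≈ -37.992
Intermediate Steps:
B(V) = 1/(-3 + V)
A(C) = 1/(-3 + C) - 1/(3 + C)
o = 265/12 (o = 2 - (-180 + 6/(-9 + 1**2))/9 = 2 - (-180 + 6/(-9 + 1))/9 = 2 - (-180 + 6/(-8))/9 = 2 - (-180 + 6*(-1/8))/9 = 2 - (-180 - 3/4)/9 = 2 - 1/9*(-723/4) = 2 + 241/12 = 265/12 ≈ 22.083)
b/o = -839/265/12 = -839*12/265 = -10068/265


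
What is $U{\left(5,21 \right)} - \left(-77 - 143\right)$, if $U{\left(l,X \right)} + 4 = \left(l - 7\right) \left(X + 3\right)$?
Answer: $168$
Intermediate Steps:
$U{\left(l,X \right)} = -4 + \left(-7 + l\right) \left(3 + X\right)$ ($U{\left(l,X \right)} = -4 + \left(l - 7\right) \left(X + 3\right) = -4 + \left(-7 + l\right) \left(3 + X\right)$)
$U{\left(5,21 \right)} - \left(-77 - 143\right) = \left(-25 - 147 + 3 \cdot 5 + 21 \cdot 5\right) - \left(-77 - 143\right) = \left(-25 - 147 + 15 + 105\right) - \left(-77 - 143\right) = -52 - -220 = -52 + 220 = 168$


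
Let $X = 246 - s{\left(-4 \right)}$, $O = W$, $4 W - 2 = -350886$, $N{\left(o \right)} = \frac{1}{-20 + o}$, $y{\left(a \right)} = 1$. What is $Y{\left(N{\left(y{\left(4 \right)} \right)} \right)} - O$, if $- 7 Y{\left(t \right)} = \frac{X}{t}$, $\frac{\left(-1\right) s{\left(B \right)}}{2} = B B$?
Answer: $\frac{619329}{7} \approx 88476.0$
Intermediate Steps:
$s{\left(B \right)} = - 2 B^{2}$ ($s{\left(B \right)} = - 2 B B = - 2 B^{2}$)
$W = -87721$ ($W = \frac{1}{2} + \frac{1}{4} \left(-350886\right) = \frac{1}{2} - \frac{175443}{2} = -87721$)
$O = -87721$
$X = 278$ ($X = 246 - - 2 \left(-4\right)^{2} = 246 - \left(-2\right) 16 = 246 - -32 = 246 + 32 = 278$)
$Y{\left(t \right)} = - \frac{278}{7 t}$ ($Y{\left(t \right)} = - \frac{278 \frac{1}{t}}{7} = - \frac{278}{7 t}$)
$Y{\left(N{\left(y{\left(4 \right)} \right)} \right)} - O = - \frac{278}{7 \frac{1}{-20 + 1}} - -87721 = - \frac{278}{7 \frac{1}{-19}} + 87721 = - \frac{278}{7 \left(- \frac{1}{19}\right)} + 87721 = \left(- \frac{278}{7}\right) \left(-19\right) + 87721 = \frac{5282}{7} + 87721 = \frac{619329}{7}$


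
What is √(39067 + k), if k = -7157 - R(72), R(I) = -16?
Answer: √31926 ≈ 178.68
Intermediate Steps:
k = -7141 (k = -7157 - 1*(-16) = -7157 + 16 = -7141)
√(39067 + k) = √(39067 - 7141) = √31926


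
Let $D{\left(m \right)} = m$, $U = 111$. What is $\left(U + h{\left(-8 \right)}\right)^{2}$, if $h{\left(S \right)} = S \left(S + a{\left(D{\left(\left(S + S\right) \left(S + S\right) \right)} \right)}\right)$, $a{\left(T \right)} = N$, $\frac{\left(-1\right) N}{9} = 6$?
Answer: $368449$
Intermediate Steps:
$N = -54$ ($N = \left(-9\right) 6 = -54$)
$a{\left(T \right)} = -54$
$h{\left(S \right)} = S \left(-54 + S\right)$ ($h{\left(S \right)} = S \left(S - 54\right) = S \left(-54 + S\right)$)
$\left(U + h{\left(-8 \right)}\right)^{2} = \left(111 - 8 \left(-54 - 8\right)\right)^{2} = \left(111 - -496\right)^{2} = \left(111 + 496\right)^{2} = 607^{2} = 368449$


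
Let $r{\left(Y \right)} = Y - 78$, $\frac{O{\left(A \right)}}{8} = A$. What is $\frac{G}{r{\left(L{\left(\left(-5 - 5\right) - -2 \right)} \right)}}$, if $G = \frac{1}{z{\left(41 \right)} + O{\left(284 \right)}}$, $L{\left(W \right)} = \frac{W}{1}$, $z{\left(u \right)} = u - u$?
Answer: $- \frac{1}{195392} \approx -5.1179 \cdot 10^{-6}$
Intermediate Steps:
$O{\left(A \right)} = 8 A$
$z{\left(u \right)} = 0$
$L{\left(W \right)} = W$ ($L{\left(W \right)} = W 1 = W$)
$G = \frac{1}{2272}$ ($G = \frac{1}{0 + 8 \cdot 284} = \frac{1}{0 + 2272} = \frac{1}{2272} \approx 0.00044014$)
$r{\left(Y \right)} = -78 + Y$ ($r{\left(Y \right)} = Y - 78 = -78 + Y$)
$\frac{G}{r{\left(L{\left(\left(-5 - 5\right) - -2 \right)} \right)}} = \frac{1}{2272 \left(-78 - 8\right)} = \frac{1}{2272 \left(-86\right)} = \frac{1}{2272} \left(- \frac{1}{86}\right) = - \frac{1}{195392}$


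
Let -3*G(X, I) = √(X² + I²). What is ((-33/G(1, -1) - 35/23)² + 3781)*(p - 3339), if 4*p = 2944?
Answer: -23915002631/1058 + 9019395*√2/23 ≈ -2.2049e+7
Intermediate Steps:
G(X, I) = -√(I² + X²)/3 (G(X, I) = -√(X² + I²)/3 = -√(I² + X²)/3)
p = 736 (p = (¼)*2944 = 736)
((-33/G(1, -1) - 35/23)² + 3781)*(p - 3339) = ((-33*(-3/√((-1)² + 1²)) - 35/23)² + 3781)*(736 - 3339) = ((-33*(-3/√(1 + 1)) - 35*1/23)² + 3781)*(-2603) = ((-33*(-3*√2/2) - 35/23)² + 3781)*(-2603) = ((-(-99)*√2/2 - 35/23)² + 3781)*(-2603) = ((99*√2/2 - 35/23)² + 3781)*(-2603) = ((-35/23 + 99*√2/2)² + 3781)*(-2603) = (3781 + (-35/23 + 99*√2/2)²)*(-2603) = -9841943 - 2603*(-35/23 + 99*√2/2)²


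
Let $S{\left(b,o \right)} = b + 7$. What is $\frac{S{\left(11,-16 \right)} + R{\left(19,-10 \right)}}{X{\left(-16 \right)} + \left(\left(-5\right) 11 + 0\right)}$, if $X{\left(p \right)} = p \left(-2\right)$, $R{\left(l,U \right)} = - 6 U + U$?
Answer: $- \frac{68}{23} \approx -2.9565$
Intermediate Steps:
$R{\left(l,U \right)} = - 5 U$
$S{\left(b,o \right)} = 7 + b$
$X{\left(p \right)} = - 2 p$
$\frac{S{\left(11,-16 \right)} + R{\left(19,-10 \right)}}{X{\left(-16 \right)} + \left(\left(-5\right) 11 + 0\right)} = \frac{\left(7 + 11\right) - -50}{\left(-2\right) \left(-16\right) + \left(\left(-5\right) 11 + 0\right)} = \frac{18 + 50}{32 + \left(-55 + 0\right)} = \frac{68}{32 - 55} = \frac{68}{-23} = 68 \left(- \frac{1}{23}\right) = - \frac{68}{23}$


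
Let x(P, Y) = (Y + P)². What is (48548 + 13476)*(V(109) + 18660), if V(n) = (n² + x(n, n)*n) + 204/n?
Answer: 35227263737608/109 ≈ 3.2319e+11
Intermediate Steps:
x(P, Y) = (P + Y)²
V(n) = n² + 4*n³ + 204/n (V(n) = (n² + (n + n)²*n) + 204/n = (n² + (2*n)²*n) + 204/n = (n² + (4*n²)*n) + 204/n = (n² + 4*n³) + 204/n = n² + 4*n³ + 204/n)
(48548 + 13476)*(V(109) + 18660) = (48548 + 13476)*((204 + 109³*(1 + 4*109))/109 + 18660) = 62024*((204 + 1295029*(1 + 436))/109 + 18660) = 62024*((204 + 1295029*437)/109 + 18660) = 62024*((204 + 565927673)/109 + 18660) = 62024*((1/109)*565927877 + 18660) = 62024*(565927877/109 + 18660) = 62024*(567961817/109) = 35227263737608/109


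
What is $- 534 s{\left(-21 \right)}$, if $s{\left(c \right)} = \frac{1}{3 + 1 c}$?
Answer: $\frac{89}{3} \approx 29.667$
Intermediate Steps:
$s{\left(c \right)} = \frac{1}{3 + c}$
$- 534 s{\left(-21 \right)} = - \frac{534}{3 - 21} = - \frac{534}{-18} = \left(-534\right) \left(- \frac{1}{18}\right) = \frac{89}{3}$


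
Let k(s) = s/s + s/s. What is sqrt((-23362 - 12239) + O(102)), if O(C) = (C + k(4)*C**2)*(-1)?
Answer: 3*I*sqrt(6279) ≈ 237.72*I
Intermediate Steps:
k(s) = 2 (k(s) = 1 + 1 = 2)
O(C) = -C - 2*C**2 (O(C) = (C + 2*C**2)*(-1) = -C - 2*C**2)
sqrt((-23362 - 12239) + O(102)) = sqrt((-23362 - 12239) - 1*102*(1 + 2*102)) = sqrt(-35601 - 1*102*(1 + 204)) = sqrt(-35601 - 1*102*205) = sqrt(-35601 - 20910) = sqrt(-56511) = 3*I*sqrt(6279)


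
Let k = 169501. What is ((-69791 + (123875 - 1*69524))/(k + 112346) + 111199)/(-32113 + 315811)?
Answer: 31341089113/79959430206 ≈ 0.39196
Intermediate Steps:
((-69791 + (123875 - 1*69524))/(k + 112346) + 111199)/(-32113 + 315811) = ((-69791 + (123875 - 1*69524))/(169501 + 112346) + 111199)/(-32113 + 315811) = ((-69791 + (123875 - 69524))/281847 + 111199)/283698 = ((-69791 + 54351)*(1/281847) + 111199)*(1/283698) = (-15440*1/281847 + 111199)*(1/283698) = (-15440/281847 + 111199)*(1/283698) = (31341089113/281847)*(1/283698) = 31341089113/79959430206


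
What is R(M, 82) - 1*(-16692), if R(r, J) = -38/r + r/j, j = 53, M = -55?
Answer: 48656169/2915 ≈ 16692.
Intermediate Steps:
R(r, J) = -38/r + r/53
R(M, 82) - 1*(-16692) = (-38/(-55) + (1/53)*(-55)) - 1*(-16692) = (-38*(-1/55) - 55/53) + 16692 = (38/55 - 55/53) + 16692 = -1011/2915 + 16692 = 48656169/2915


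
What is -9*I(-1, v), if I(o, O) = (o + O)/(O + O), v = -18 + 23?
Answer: -18/5 ≈ -3.6000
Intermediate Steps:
v = 5
I(o, O) = (O + o)/(2*O) (I(o, O) = (O + o)/((2*O)) = (O + o)*(1/(2*O)) = (O + o)/(2*O))
-9*I(-1, v) = -9*(5 - 1)/(2*5) = -9*4/(2*5) = -9*⅖ = -18/5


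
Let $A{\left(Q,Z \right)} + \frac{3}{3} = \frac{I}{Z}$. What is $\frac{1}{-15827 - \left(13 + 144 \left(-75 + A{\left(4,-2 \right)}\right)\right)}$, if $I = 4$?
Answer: $- \frac{1}{4608} \approx -0.00021701$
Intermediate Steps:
$A{\left(Q,Z \right)} = -1 + \frac{4}{Z}$
$\frac{1}{-15827 - \left(13 + 144 \left(-75 + A{\left(4,-2 \right)}\right)\right)} = \frac{1}{-15827 - \left(13 + 144 \left(-75 + \frac{4 - -2}{-2}\right)\right)} = \frac{1}{-15827 - \left(13 + 144 \left(-75 - \frac{4 + 2}{2}\right)\right)} = \frac{1}{-15827 - \left(13 + 144 \left(-75 - 3\right)\right)} = \frac{1}{-15827 - -11219} = \frac{1}{-15827 + \left(-13 + 11232\right)} = \frac{1}{-15827 + 11219} = \frac{1}{-4608} = - \frac{1}{4608}$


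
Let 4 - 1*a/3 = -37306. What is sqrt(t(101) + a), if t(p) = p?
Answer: sqrt(112031) ≈ 334.71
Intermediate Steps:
a = 111930 (a = 12 - 3*(-37306) = 12 + 111918 = 111930)
sqrt(t(101) + a) = sqrt(101 + 111930) = sqrt(112031)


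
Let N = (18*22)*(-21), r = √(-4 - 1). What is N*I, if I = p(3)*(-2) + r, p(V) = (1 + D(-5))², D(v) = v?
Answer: 266112 - 8316*I*√5 ≈ 2.6611e+5 - 18595.0*I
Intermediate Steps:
r = I*√5 (r = √(-5) = I*√5 ≈ 2.2361*I)
p(V) = 16 (p(V) = (1 - 5)² = (-4)² = 16)
I = -32 + I*√5 (I = 16*(-2) + I*√5 = -32 + I*√5 ≈ -32.0 + 2.2361*I)
N = -8316 (N = 396*(-21) = -8316)
N*I = -8316*(-32 + I*√5) = 266112 - 8316*I*√5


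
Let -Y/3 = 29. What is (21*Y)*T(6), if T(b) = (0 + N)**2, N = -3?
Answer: -16443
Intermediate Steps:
Y = -87 (Y = -3*29 = -87)
T(b) = 9 (T(b) = (0 - 3)**2 = (-3)**2 = 9)
(21*Y)*T(6) = (21*(-87))*9 = -1827*9 = -16443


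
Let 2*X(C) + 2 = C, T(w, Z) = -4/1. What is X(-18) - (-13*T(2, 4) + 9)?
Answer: -71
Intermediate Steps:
T(w, Z) = -4 (T(w, Z) = -4*1 = -4)
X(C) = -1 + C/2
X(-18) - (-13*T(2, 4) + 9) = (-1 + (½)*(-18)) - (-13*(-4) + 9) = (-1 - 9) - (52 + 9) = -10 - 1*61 = -10 - 61 = -71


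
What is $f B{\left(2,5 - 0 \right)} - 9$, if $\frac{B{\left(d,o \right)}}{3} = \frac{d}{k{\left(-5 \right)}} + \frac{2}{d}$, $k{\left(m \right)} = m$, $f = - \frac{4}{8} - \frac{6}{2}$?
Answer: $- \frac{153}{10} \approx -15.3$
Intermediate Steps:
$f = - \frac{7}{2}$ ($f = \left(-4\right) \frac{1}{8} - 3 = - \frac{1}{2} - 3 = - \frac{7}{2} \approx -3.5$)
$B{\left(d,o \right)} = \frac{6}{d} - \frac{3 d}{5}$ ($B{\left(d,o \right)} = 3 \left(\frac{d}{-5} + \frac{2}{d}\right) = 3 \left(d \left(- \frac{1}{5}\right) + \frac{2}{d}\right) = 3 \left(- \frac{d}{5} + \frac{2}{d}\right) = 3 \left(\frac{2}{d} - \frac{d}{5}\right) = \frac{6}{d} - \frac{3 d}{5}$)
$f B{\left(2,5 - 0 \right)} - 9 = - \frac{7 \left(\frac{6}{2} - \frac{6}{5}\right)}{2} - 9 = - \frac{7 \left(6 \cdot \frac{1}{2} - \frac{6}{5}\right)}{2} - 9 = - \frac{7 \left(3 - \frac{6}{5}\right)}{2} - 9 = \left(- \frac{7}{2}\right) \frac{9}{5} - 9 = - \frac{63}{10} - 9 = - \frac{153}{10}$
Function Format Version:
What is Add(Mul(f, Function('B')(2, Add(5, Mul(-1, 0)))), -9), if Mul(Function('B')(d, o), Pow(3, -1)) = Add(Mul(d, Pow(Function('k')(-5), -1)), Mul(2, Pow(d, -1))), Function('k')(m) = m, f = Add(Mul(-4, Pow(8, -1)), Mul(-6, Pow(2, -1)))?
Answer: Rational(-153, 10) ≈ -15.300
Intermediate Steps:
f = Rational(-7, 2) (f = Add(Mul(-4, Rational(1, 8)), Mul(-6, Rational(1, 2))) = Add(Rational(-1, 2), -3) = Rational(-7, 2) ≈ -3.5000)
Function('B')(d, o) = Add(Mul(6, Pow(d, -1)), Mul(Rational(-3, 5), d)) (Function('B')(d, o) = Mul(3, Add(Mul(d, Pow(-5, -1)), Mul(2, Pow(d, -1)))) = Mul(3, Add(Mul(d, Rational(-1, 5)), Mul(2, Pow(d, -1)))) = Mul(3, Add(Mul(Rational(-1, 5), d), Mul(2, Pow(d, -1)))) = Mul(3, Add(Mul(2, Pow(d, -1)), Mul(Rational(-1, 5), d))) = Add(Mul(6, Pow(d, -1)), Mul(Rational(-3, 5), d)))
Add(Mul(f, Function('B')(2, Add(5, Mul(-1, 0)))), -9) = Add(Mul(Rational(-7, 2), Add(Mul(6, Pow(2, -1)), Mul(Rational(-3, 5), 2))), -9) = Add(Mul(Rational(-7, 2), Add(Mul(6, Rational(1, 2)), Rational(-6, 5))), -9) = Add(Mul(Rational(-7, 2), Add(3, Rational(-6, 5))), -9) = Add(Mul(Rational(-7, 2), Rational(9, 5)), -9) = Add(Rational(-63, 10), -9) = Rational(-153, 10)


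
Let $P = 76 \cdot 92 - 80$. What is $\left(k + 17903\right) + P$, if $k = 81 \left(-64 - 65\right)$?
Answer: $14366$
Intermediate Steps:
$P = 6912$ ($P = 6992 - 80 = 6912$)
$k = -10449$ ($k = 81 \left(-129\right) = -10449$)
$\left(k + 17903\right) + P = \left(-10449 + 17903\right) + 6912 = 7454 + 6912 = 14366$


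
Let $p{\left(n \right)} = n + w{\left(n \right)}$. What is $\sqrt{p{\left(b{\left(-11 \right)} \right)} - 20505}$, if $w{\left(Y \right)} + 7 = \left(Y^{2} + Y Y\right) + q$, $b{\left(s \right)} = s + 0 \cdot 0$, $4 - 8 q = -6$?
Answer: $\frac{i \sqrt{81119}}{2} \approx 142.41 i$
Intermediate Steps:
$q = \frac{5}{4}$ ($q = \frac{1}{2} - - \frac{3}{4} = \frac{1}{2} + \frac{3}{4} = \frac{5}{4} \approx 1.25$)
$b{\left(s \right)} = s$ ($b{\left(s \right)} = s + 0 = s$)
$w{\left(Y \right)} = - \frac{23}{4} + 2 Y^{2}$ ($w{\left(Y \right)} = -7 + \left(\left(Y^{2} + Y Y\right) + \frac{5}{4}\right) = -7 + \left(\left(Y^{2} + Y^{2}\right) + \frac{5}{4}\right) = -7 + \left(2 Y^{2} + \frac{5}{4}\right) = -7 + \left(\frac{5}{4} + 2 Y^{2}\right) = - \frac{23}{4} + 2 Y^{2}$)
$p{\left(n \right)} = - \frac{23}{4} + n + 2 n^{2}$ ($p{\left(n \right)} = n + \left(- \frac{23}{4} + 2 n^{2}\right) = - \frac{23}{4} + n + 2 n^{2}$)
$\sqrt{p{\left(b{\left(-11 \right)} \right)} - 20505} = \sqrt{\left(- \frac{23}{4} - 11 + 2 \left(-11\right)^{2}\right) - 20505} = \sqrt{\left(- \frac{23}{4} - 11 + 2 \cdot 121\right) - 20505} = \sqrt{\left(- \frac{23}{4} - 11 + 242\right) - 20505} = \sqrt{\frac{901}{4} - 20505} = \sqrt{- \frac{81119}{4}} = \frac{i \sqrt{81119}}{2}$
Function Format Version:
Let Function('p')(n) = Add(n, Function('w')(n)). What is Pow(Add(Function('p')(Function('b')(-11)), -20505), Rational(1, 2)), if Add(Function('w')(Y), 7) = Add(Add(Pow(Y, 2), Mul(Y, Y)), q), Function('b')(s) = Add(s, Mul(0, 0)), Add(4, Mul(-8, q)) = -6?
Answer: Mul(Rational(1, 2), I, Pow(81119, Rational(1, 2))) ≈ Mul(142.41, I)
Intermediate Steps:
q = Rational(5, 4) (q = Add(Rational(1, 2), Mul(Rational(-1, 8), -6)) = Add(Rational(1, 2), Rational(3, 4)) = Rational(5, 4) ≈ 1.2500)
Function('b')(s) = s (Function('b')(s) = Add(s, 0) = s)
Function('w')(Y) = Add(Rational(-23, 4), Mul(2, Pow(Y, 2))) (Function('w')(Y) = Add(-7, Add(Add(Pow(Y, 2), Mul(Y, Y)), Rational(5, 4))) = Add(-7, Add(Add(Pow(Y, 2), Pow(Y, 2)), Rational(5, 4))) = Add(-7, Add(Mul(2, Pow(Y, 2)), Rational(5, 4))) = Add(-7, Add(Rational(5, 4), Mul(2, Pow(Y, 2)))) = Add(Rational(-23, 4), Mul(2, Pow(Y, 2))))
Function('p')(n) = Add(Rational(-23, 4), n, Mul(2, Pow(n, 2))) (Function('p')(n) = Add(n, Add(Rational(-23, 4), Mul(2, Pow(n, 2)))) = Add(Rational(-23, 4), n, Mul(2, Pow(n, 2))))
Pow(Add(Function('p')(Function('b')(-11)), -20505), Rational(1, 2)) = Pow(Add(Add(Rational(-23, 4), -11, Mul(2, Pow(-11, 2))), -20505), Rational(1, 2)) = Pow(Add(Add(Rational(-23, 4), -11, Mul(2, 121)), -20505), Rational(1, 2)) = Pow(Add(Add(Rational(-23, 4), -11, 242), -20505), Rational(1, 2)) = Pow(Add(Rational(901, 4), -20505), Rational(1, 2)) = Pow(Rational(-81119, 4), Rational(1, 2)) = Mul(Rational(1, 2), I, Pow(81119, Rational(1, 2)))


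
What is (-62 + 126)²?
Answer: 4096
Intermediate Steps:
(-62 + 126)² = 64² = 4096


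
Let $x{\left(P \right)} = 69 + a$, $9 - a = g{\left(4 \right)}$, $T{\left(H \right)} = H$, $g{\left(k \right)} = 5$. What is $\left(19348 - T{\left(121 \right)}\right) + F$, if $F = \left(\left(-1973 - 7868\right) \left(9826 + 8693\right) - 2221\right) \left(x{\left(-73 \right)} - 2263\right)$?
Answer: $399122482227$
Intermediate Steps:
$a = 4$ ($a = 9 - 5 = 4$)
$x{\left(P \right)} = 73$ ($x{\left(P \right)} = 69 + 4 = 73$)
$F = 399122463000$ ($F = \left(\left(-1973 - 7868\right) \left(9826 + 8693\right) - 2221\right) \left(73 - 2263\right) = \left(\left(-9841\right) 18519 - 2221\right) \left(-2190\right) = \left(-182245479 - 2221\right) \left(-2190\right) = \left(-182247700\right) \left(-2190\right) = 399122463000$)
$\left(19348 - T{\left(121 \right)}\right) + F = \left(19348 - 121\right) + 399122463000 = 19227 + 399122463000 = 399122482227$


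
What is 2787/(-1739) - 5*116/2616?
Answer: -2074853/1137306 ≈ -1.8244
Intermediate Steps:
2787/(-1739) - 5*116/2616 = 2787*(-1/1739) - 580*1/2616 = -2787/1739 - 145/654 = -2074853/1137306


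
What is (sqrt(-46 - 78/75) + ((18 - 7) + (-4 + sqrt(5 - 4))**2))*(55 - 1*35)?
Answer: 400 + 56*I*sqrt(6) ≈ 400.0 + 137.17*I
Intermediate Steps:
(sqrt(-46 - 78/75) + ((18 - 7) + (-4 + sqrt(5 - 4))**2))*(55 - 1*35) = (sqrt(-46 - 78*1/75) + (11 + (-4 + sqrt(1))**2))*(55 - 35) = (sqrt(-46 - 26/25) + (11 + (-4 + 1)**2))*20 = (sqrt(-1176/25) + (11 + (-3)**2))*20 = (14*I*sqrt(6)/5 + (11 + 9))*20 = (14*I*sqrt(6)/5 + 20)*20 = (20 + 14*I*sqrt(6)/5)*20 = 400 + 56*I*sqrt(6)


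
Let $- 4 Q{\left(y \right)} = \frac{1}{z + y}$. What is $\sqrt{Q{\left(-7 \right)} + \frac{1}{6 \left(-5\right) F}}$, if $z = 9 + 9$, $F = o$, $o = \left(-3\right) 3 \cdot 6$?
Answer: $\frac{i \sqrt{21670}}{990} \approx 0.14869 i$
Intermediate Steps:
$o = -54$ ($o = \left(-9\right) 6 = -54$)
$F = -54$
$z = 18$
$Q{\left(y \right)} = - \frac{1}{4 \left(18 + y\right)}$
$\sqrt{Q{\left(-7 \right)} + \frac{1}{6 \left(-5\right) F}} = \sqrt{- \frac{1}{72 + 4 \left(-7\right)} + \frac{1}{6 \left(-5\right) \left(-54\right)}} = \sqrt{- \frac{1}{72 - 28} + \frac{1}{\left(-30\right) \left(-54\right)}} = \sqrt{- \frac{1}{44} + \frac{1}{1620}} = \sqrt{- \frac{197}{8910}} = \frac{i \sqrt{21670}}{990}$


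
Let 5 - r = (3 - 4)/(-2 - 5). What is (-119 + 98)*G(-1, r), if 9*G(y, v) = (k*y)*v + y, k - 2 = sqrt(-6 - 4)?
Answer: 25 + 34*I*sqrt(10)/3 ≈ 25.0 + 35.839*I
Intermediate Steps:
k = 2 + I*sqrt(10) (k = 2 + sqrt(-6 - 4) = 2 + sqrt(-10) = 2 + I*sqrt(10) ≈ 2.0 + 3.1623*I)
r = 34/7 (r = 5 - (3 - 4)/(-2 - 5) = 5 - (-1)/(-7) = 5 - (-1)*(-1)/7 = 5 - 1*1/7 = 5 - 1/7 = 34/7 ≈ 4.8571)
G(y, v) = y/9 + v*y*(2 + I*sqrt(10))/9 (G(y, v) = (((2 + I*sqrt(10))*y)*v + y)/9 = ((y*(2 + I*sqrt(10)))*v + y)/9 = (v*y*(2 + I*sqrt(10)) + y)/9 = (y + v*y*(2 + I*sqrt(10)))/9 = y/9 + v*y*(2 + I*sqrt(10))/9)
(-119 + 98)*G(-1, r) = (-119 + 98)*((1/9)*(-1)*(1 + 34*(2 + I*sqrt(10))/7)) = -7*(-1)*(1 + (68/7 + 34*I*sqrt(10)/7))/3 = -7*(-1)*(75/7 + 34*I*sqrt(10)/7)/3 = -21*(-25/21 - 34*I*sqrt(10)/63) = 25 + 34*I*sqrt(10)/3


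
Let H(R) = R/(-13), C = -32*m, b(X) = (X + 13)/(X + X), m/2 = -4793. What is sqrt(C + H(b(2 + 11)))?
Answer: 5*sqrt(2073643)/13 ≈ 553.85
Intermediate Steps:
m = -9586 (m = 2*(-4793) = -9586)
b(X) = (13 + X)/(2*X) (b(X) = (13 + X)/((2*X)) = (13 + X)*(1/(2*X)) = (13 + X)/(2*X))
C = 306752 (C = -32*(-9586) = 306752)
H(R) = -R/13 (H(R) = R*(-1/13) = -R/13)
sqrt(C + H(b(2 + 11))) = sqrt(306752 - (13 + (2 + 11))/(26*(2 + 11))) = sqrt(306752 - (13 + 13)/(26*13)) = sqrt(306752 - 26/(26*13)) = sqrt(306752 - 1/13*1) = sqrt(306752 - 1/13) = sqrt(3987775/13) = 5*sqrt(2073643)/13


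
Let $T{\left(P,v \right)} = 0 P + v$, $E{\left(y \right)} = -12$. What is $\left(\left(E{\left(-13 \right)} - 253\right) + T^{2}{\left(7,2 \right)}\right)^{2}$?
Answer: $68121$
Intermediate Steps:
$T{\left(P,v \right)} = v$ ($T{\left(P,v \right)} = 0 + v = v$)
$\left(\left(E{\left(-13 \right)} - 253\right) + T^{2}{\left(7,2 \right)}\right)^{2} = \left(\left(-12 - 253\right) + 2^{2}\right)^{2} = \left(\left(-12 - 253\right) + 4\right)^{2} = \left(-265 + 4\right)^{2} = \left(-261\right)^{2} = 68121$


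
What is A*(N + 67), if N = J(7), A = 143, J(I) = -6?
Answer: 8723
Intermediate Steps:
N = -6
A*(N + 67) = 143*(-6 + 67) = 143*61 = 8723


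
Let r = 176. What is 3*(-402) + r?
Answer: -1030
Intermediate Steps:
3*(-402) + r = 3*(-402) + 176 = -1206 + 176 = -1030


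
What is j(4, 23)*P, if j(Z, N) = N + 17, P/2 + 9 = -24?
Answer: -2640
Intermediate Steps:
P = -66 (P = -18 + 2*(-24) = -18 - 48 = -66)
j(Z, N) = 17 + N
j(4, 23)*P = (17 + 23)*(-66) = 40*(-66) = -2640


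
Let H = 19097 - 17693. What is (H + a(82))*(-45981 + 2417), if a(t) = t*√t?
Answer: -61163856 - 3572248*√82 ≈ -9.3512e+7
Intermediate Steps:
a(t) = t^(3/2)
H = 1404
(H + a(82))*(-45981 + 2417) = (1404 + 82^(3/2))*(-45981 + 2417) = (1404 + 82*√82)*(-43564) = -61163856 - 3572248*√82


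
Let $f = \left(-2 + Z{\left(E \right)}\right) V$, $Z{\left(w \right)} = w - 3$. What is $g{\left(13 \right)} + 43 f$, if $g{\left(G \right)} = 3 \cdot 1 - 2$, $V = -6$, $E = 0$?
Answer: $1291$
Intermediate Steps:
$Z{\left(w \right)} = -3 + w$
$f = 30$ ($f = \left(-2 + \left(-3 + 0\right)\right) \left(-6\right) = \left(-2 - 3\right) \left(-6\right) = \left(-5\right) \left(-6\right) = 30$)
$g{\left(G \right)} = 1$ ($g{\left(G \right)} = 3 - 2 = 1$)
$g{\left(13 \right)} + 43 f = 1 + 43 \cdot 30 = 1 + 1290 = 1291$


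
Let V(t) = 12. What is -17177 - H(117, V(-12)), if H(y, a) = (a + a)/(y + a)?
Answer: -738619/43 ≈ -17177.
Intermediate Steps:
H(y, a) = 2*a/(a + y) (H(y, a) = (2*a)/(a + y) = 2*a/(a + y))
-17177 - H(117, V(-12)) = -17177 - 2*12/(12 + 117) = -17177 - 2*12/129 = -17177 - 1*8/43 = -17177 - 8/43 = -738619/43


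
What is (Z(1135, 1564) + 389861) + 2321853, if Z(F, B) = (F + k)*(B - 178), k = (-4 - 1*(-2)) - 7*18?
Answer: 4107416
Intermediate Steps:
k = -128 (k = (-4 + 2) - 126 = -2 - 126 = -128)
Z(F, B) = (-178 + B)*(-128 + F) (Z(F, B) = (F - 128)*(B - 178) = (-128 + F)*(-178 + B) = (-178 + B)*(-128 + F))
(Z(1135, 1564) + 389861) + 2321853 = ((22784 - 178*1135 - 128*1564 + 1564*1135) + 389861) + 2321853 = ((22784 - 202030 - 200192 + 1775140) + 389861) + 2321853 = (1395702 + 389861) + 2321853 = 1785563 + 2321853 = 4107416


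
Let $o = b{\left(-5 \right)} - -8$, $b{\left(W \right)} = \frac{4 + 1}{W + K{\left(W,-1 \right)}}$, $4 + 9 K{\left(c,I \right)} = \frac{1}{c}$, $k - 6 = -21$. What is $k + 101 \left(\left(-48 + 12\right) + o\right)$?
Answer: $- \frac{240701}{82} \approx -2935.4$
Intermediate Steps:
$k = -15$ ($k = 6 - 21 = -15$)
$K{\left(c,I \right)} = - \frac{4}{9} + \frac{1}{9 c}$
$b{\left(W \right)} = \frac{5}{W + \frac{1 - 4 W}{9 W}}$ ($b{\left(W \right)} = \frac{4 + 1}{W + \frac{1 - 4 W}{9 W}} = \frac{5}{W + \frac{1 - 4 W}{9 W}}$)
$o = \frac{581}{82}$ ($o = 45 \left(-5\right) \frac{1}{1 - -20 + 9 \left(-5\right)^{2}} - -8 = 45 \left(-5\right) \frac{1}{1 + 20 + 9 \cdot 25} + 8 = 45 \left(-5\right) \frac{1}{1 + 20 + 225} + 8 = 45 \left(-5\right) \frac{1}{246} + 8 = - \frac{75}{82} + 8 = \frac{581}{82} \approx 7.0854$)
$k + 101 \left(\left(-48 + 12\right) + o\right) = -15 + 101 \left(\left(-48 + 12\right) + \frac{581}{82}\right) = -15 + 101 \left(-36 + \frac{581}{82}\right) = -15 + 101 \left(- \frac{2371}{82}\right) = -15 - \frac{239471}{82} = - \frac{240701}{82}$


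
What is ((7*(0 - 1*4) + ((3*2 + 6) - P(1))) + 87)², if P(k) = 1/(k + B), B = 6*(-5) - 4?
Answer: 5494336/1089 ≈ 5045.3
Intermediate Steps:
B = -34 (B = -30 - 4 = -34)
P(k) = 1/(-34 + k) (P(k) = 1/(k - 34) = 1/(-34 + k))
((7*(0 - 1*4) + ((3*2 + 6) - P(1))) + 87)² = ((7*(0 - 1*4) + ((3*2 + 6) - 1/(-34 + 1))) + 87)² = ((7*(0 - 4) + ((6 + 6) - 1/(-33))) + 87)² = ((7*(-4) + (12 - 1*(-1/33))) + 87)² = ((-28 + (12 + 1/33)) + 87)² = ((-28 + 397/33) + 87)² = (-527/33 + 87)² = (2344/33)² = 5494336/1089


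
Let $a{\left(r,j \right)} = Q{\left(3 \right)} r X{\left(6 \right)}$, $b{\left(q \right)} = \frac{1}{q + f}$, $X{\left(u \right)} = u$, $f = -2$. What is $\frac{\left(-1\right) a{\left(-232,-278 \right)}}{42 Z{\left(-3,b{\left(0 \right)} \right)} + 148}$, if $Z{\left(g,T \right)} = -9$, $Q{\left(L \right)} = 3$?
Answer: $- \frac{2088}{115} \approx -18.157$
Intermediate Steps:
$b{\left(q \right)} = \frac{1}{-2 + q}$ ($b{\left(q \right)} = \frac{1}{q - 2} = \frac{1}{-2 + q}$)
$a{\left(r,j \right)} = 18 r$ ($a{\left(r,j \right)} = 3 r 6 = 18 r$)
$\frac{\left(-1\right) a{\left(-232,-278 \right)}}{42 Z{\left(-3,b{\left(0 \right)} \right)} + 148} = \frac{\left(-1\right) 18 \left(-232\right)}{42 \left(-9\right) + 148} = \frac{\left(-1\right) \left(-4176\right)}{-378 + 148} = \frac{4176}{-230} = 4176 \left(- \frac{1}{230}\right) = - \frac{2088}{115}$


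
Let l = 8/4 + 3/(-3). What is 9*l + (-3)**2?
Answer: 18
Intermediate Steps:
l = 1 (l = 8*(1/4) + 3*(-1/3) = 2 - 1 = 1)
9*l + (-3)**2 = 9*1 + (-3)**2 = 9 + 9 = 18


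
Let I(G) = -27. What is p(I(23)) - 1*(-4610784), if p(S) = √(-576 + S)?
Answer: 4610784 + 3*I*√67 ≈ 4.6108e+6 + 24.556*I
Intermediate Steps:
p(I(23)) - 1*(-4610784) = √(-576 - 27) - 1*(-4610784) = √(-603) + 4610784 = 3*I*√67 + 4610784 = 4610784 + 3*I*√67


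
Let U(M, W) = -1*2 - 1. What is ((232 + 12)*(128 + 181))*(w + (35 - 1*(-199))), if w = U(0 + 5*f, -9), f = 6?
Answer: 17416476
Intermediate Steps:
U(M, W) = -3 (U(M, W) = -2 - 1 = -3)
w = -3
((232 + 12)*(128 + 181))*(w + (35 - 1*(-199))) = ((232 + 12)*(128 + 181))*(-3 + (35 - 1*(-199))) = (244*309)*(-3 + (35 + 199)) = 75396*(-3 + 234) = 75396*231 = 17416476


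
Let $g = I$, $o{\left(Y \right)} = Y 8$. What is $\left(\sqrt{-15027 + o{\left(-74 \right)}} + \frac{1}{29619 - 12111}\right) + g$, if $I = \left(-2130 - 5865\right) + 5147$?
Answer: $- \frac{49862783}{17508} + i \sqrt{15619} \approx -2848.0 + 124.98 i$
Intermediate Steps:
$o{\left(Y \right)} = 8 Y$
$I = -2848$ ($I = -7995 + 5147 = -2848$)
$g = -2848$
$\left(\sqrt{-15027 + o{\left(-74 \right)}} + \frac{1}{29619 - 12111}\right) + g = \left(\sqrt{-15027 + 8 \left(-74\right)} + \frac{1}{29619 - 12111}\right) - 2848 = \left(\sqrt{-15027 - 592} + \frac{1}{17508}\right) - 2848 = \left(\sqrt{-15619} + \frac{1}{17508}\right) - 2848 = \left(i \sqrt{15619} + \frac{1}{17508}\right) - 2848 = \left(\frac{1}{17508} + i \sqrt{15619}\right) - 2848 = - \frac{49862783}{17508} + i \sqrt{15619}$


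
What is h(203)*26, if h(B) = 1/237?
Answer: 26/237 ≈ 0.10970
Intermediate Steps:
h(B) = 1/237
h(203)*26 = (1/237)*26 = 26/237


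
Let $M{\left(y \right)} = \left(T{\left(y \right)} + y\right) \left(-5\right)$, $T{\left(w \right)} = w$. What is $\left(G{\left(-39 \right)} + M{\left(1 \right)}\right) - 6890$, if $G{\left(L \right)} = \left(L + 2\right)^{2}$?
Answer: $-5531$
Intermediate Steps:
$M{\left(y \right)} = - 10 y$ ($M{\left(y \right)} = \left(y + y\right) \left(-5\right) = 2 y \left(-5\right) = - 10 y$)
$G{\left(L \right)} = \left(2 + L\right)^{2}$
$\left(G{\left(-39 \right)} + M{\left(1 \right)}\right) - 6890 = \left(\left(2 - 39\right)^{2} - 10\right) - 6890 = \left(\left(-37\right)^{2} - 10\right) - 6890 = \left(1369 - 10\right) - 6890 = 1359 - 6890 = -5531$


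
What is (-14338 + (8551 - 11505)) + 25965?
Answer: 8673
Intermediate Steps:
(-14338 + (8551 - 11505)) + 25965 = (-14338 - 2954) + 25965 = -17292 + 25965 = 8673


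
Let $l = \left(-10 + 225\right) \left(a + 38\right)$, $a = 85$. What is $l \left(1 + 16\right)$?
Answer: $449565$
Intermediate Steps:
$l = 26445$ ($l = \left(-10 + 225\right) \left(85 + 38\right) = 215 \cdot 123 = 26445$)
$l \left(1 + 16\right) = 26445 \left(1 + 16\right) = 26445 \cdot 17 = 449565$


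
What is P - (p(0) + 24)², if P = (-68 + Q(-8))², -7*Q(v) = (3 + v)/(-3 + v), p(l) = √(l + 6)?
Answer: 24017403/5929 - 48*√6 ≈ 3933.3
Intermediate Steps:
p(l) = √(6 + l)
Q(v) = -(3 + v)/(7*(-3 + v))
P = 27468081/5929 (P = (-68 + (-3 - 1*(-8))/(7*(-3 - 8)))² = (-68 + (⅐)*(-3 + 8)/(-11))² = (-68 + (⅐)*(-1/11)*5)² = (-68 - 5/77)² = (-5241/77)² = 27468081/5929 ≈ 4632.8)
P - (p(0) + 24)² = 27468081/5929 - (√(6 + 0) + 24)² = 27468081/5929 - (√6 + 24)² = 27468081/5929 - (24 + √6)²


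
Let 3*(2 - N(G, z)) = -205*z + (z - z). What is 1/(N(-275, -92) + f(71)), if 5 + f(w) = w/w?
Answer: -3/18866 ≈ -0.00015902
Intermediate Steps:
N(G, z) = 2 + 205*z/3 (N(G, z) = 2 - (-205*z + (z - z))/3 = 2 - (-205*z + 0)/3 = 2 - (-205)*z/3 = 2 + 205*z/3)
f(w) = -4 (f(w) = -5 + w/w = -5 + 1 = -4)
1/(N(-275, -92) + f(71)) = 1/((2 + (205/3)*(-92)) - 4) = 1/((2 - 18860/3) - 4) = 1/(-18854/3 - 4) = 1/(-18866/3) = -3/18866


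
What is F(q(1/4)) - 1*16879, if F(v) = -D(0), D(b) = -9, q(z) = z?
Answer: -16870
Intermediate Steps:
F(v) = 9 (F(v) = -1*(-9) = 9)
F(q(1/4)) - 1*16879 = 9 - 1*16879 = 9 - 16879 = -16870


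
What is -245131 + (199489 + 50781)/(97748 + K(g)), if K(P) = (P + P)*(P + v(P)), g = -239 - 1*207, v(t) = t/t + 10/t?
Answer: -60634008239/247354 ≈ -2.4513e+5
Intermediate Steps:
v(t) = 1 + 10/t
g = -446 (g = -239 - 207 = -446)
K(P) = 2*P*(P + (10 + P)/P) (K(P) = (P + P)*(P + (10 + P)/P) = (2*P)*(P + (10 + P)/P) = 2*P*(P + (10 + P)/P))
-245131 + (199489 + 50781)/(97748 + K(g)) = -245131 + (199489 + 50781)/(97748 + (20 + 2*(-446) + 2*(-446)**2)) = -245131 + 250270/(97748 + (20 - 892 + 2*198916)) = -245131 + 250270/(97748 + (20 - 892 + 397832)) = -245131 + 250270/(97748 + 396960) = -245131 + 250270/494708 = -245131 + 250270*(1/494708) = -245131 + 125135/247354 = -60634008239/247354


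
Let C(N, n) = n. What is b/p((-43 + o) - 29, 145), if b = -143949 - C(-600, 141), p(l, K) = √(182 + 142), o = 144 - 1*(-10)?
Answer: -8005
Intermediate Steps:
o = 154 (o = 144 + 10 = 154)
p(l, K) = 18 (p(l, K) = √324 = 18)
b = -144090 (b = -143949 - 1*141 = -143949 - 141 = -144090)
b/p((-43 + o) - 29, 145) = -144090/18 = -144090*1/18 = -8005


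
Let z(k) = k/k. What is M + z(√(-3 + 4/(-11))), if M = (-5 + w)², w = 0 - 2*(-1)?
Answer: 10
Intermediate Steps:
w = 2 (w = 0 + 2 = 2)
M = 9 (M = (-5 + 2)² = (-3)² = 9)
z(k) = 1
M + z(√(-3 + 4/(-11))) = 9 + 1 = 10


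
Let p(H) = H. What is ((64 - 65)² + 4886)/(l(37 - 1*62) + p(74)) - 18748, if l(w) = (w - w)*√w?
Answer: -1382465/74 ≈ -18682.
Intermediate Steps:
l(w) = 0 (l(w) = 0*√w = 0)
((64 - 65)² + 4886)/(l(37 - 1*62) + p(74)) - 18748 = ((64 - 65)² + 4886)/(0 + 74) - 18748 = ((-1)² + 4886)/74 - 18748 = (1 + 4886)*(1/74) - 18748 = 4887*(1/74) - 18748 = 4887/74 - 18748 = -1382465/74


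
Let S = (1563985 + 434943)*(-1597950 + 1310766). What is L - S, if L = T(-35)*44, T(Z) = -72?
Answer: 574060135584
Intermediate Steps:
S = -574060138752 (S = 1998928*(-287184) = -574060138752)
L = -3168 (L = -72*44 = -3168)
L - S = -3168 - 1*(-574060138752) = -3168 + 574060138752 = 574060135584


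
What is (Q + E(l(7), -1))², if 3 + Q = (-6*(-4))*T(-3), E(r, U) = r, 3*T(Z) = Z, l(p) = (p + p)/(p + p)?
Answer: 676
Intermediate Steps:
l(p) = 1 (l(p) = (2*p)/((2*p)) = (2*p)*(1/(2*p)) = 1)
T(Z) = Z/3
Q = -27 (Q = -3 + (-6*(-4))*((⅓)*(-3)) = -3 + 24*(-1) = -3 - 24 = -27)
(Q + E(l(7), -1))² = (-27 + 1)² = (-26)² = 676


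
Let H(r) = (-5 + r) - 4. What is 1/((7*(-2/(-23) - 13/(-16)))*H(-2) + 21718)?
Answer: 368/7966737 ≈ 4.6192e-5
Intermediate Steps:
H(r) = -9 + r
1/((7*(-2/(-23) - 13/(-16)))*H(-2) + 21718) = 1/((7*(-2/(-23) - 13/(-16)))*(-9 - 2) + 21718) = 1/((7*(-2*(-1/23) - 13*(-1/16)))*(-11) + 21718) = 1/((7*(2/23 + 13/16))*(-11) + 21718) = 1/((7*(331/368))*(-11) + 21718) = 1/((2317/368)*(-11) + 21718) = 1/(-25487/368 + 21718) = 1/(7966737/368) = 368/7966737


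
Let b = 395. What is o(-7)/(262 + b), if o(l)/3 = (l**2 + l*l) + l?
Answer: 91/219 ≈ 0.41552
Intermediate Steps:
o(l) = 3*l + 6*l**2 (o(l) = 3*((l**2 + l*l) + l) = 3*((l**2 + l**2) + l) = 3*(2*l**2 + l) = 3*(l + 2*l**2) = 3*l + 6*l**2)
o(-7)/(262 + b) = (3*(-7)*(1 + 2*(-7)))/(262 + 395) = (3*(-7)*(1 - 14))/657 = (3*(-7)*(-13))/657 = (1/657)*273 = 91/219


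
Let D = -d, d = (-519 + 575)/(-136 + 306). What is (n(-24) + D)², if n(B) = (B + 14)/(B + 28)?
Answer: 231361/28900 ≈ 8.0056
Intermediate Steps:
n(B) = (14 + B)/(28 + B)
d = 28/85 (d = 56/170 = 56*(1/170) = 28/85 ≈ 0.32941)
D = -28/85 (D = -1*28/85 = -28/85 ≈ -0.32941)
(n(-24) + D)² = ((14 - 24)/(28 - 24) - 28/85)² = (-10/4 - 28/85)² = ((¼)*(-10) - 28/85)² = (-5/2 - 28/85)² = (-481/170)² = 231361/28900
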